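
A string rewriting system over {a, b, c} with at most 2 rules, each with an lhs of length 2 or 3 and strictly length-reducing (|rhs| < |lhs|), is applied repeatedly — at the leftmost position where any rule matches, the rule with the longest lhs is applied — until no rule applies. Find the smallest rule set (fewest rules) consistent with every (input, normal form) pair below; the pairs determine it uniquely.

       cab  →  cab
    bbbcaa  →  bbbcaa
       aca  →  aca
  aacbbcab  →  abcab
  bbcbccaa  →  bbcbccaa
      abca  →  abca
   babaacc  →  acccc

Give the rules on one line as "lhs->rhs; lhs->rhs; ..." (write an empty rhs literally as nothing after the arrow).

acb->; baa->ac

  | cab
  | bbbcaa
  | aca
  | aacbbcab => abcab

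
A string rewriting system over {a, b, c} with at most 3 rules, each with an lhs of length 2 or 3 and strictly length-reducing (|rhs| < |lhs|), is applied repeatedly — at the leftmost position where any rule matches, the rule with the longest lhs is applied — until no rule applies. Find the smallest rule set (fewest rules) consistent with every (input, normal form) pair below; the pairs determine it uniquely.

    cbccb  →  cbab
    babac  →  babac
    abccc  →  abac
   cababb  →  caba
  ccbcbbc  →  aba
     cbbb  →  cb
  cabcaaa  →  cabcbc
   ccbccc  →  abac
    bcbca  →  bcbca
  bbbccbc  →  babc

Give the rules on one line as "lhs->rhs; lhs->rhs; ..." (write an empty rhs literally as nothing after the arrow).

aaa->bc; bb->; cc->a

  | cbccb => cbab
  | babac
  | abccc => abac
  | cababb => caba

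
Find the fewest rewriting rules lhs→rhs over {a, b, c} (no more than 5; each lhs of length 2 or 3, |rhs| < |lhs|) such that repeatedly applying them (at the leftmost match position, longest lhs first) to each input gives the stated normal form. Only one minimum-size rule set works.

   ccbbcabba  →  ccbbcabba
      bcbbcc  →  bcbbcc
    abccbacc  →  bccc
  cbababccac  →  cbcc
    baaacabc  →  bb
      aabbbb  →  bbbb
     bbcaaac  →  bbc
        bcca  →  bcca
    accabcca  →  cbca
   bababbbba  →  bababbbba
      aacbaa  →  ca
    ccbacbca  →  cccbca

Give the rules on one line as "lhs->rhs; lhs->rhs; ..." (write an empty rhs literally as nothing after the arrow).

  | ccbbcabba
  | bcbbcc
  | abccbacc => bcbacc => bccc
  | cbababccac => cbabccac => cbccac => cbcc

aa->; abc->b; ac->; cba->c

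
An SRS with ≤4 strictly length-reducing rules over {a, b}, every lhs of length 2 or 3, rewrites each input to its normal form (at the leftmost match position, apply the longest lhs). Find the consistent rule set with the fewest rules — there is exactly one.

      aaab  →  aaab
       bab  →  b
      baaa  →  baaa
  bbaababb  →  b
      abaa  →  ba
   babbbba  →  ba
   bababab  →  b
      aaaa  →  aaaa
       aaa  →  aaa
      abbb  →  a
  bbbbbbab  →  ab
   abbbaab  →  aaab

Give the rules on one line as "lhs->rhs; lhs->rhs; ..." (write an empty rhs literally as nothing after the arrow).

  | aaab
  | bab => b
  | baaa
  | bbaababb => bbabbb => bbbb => b

aba->b; bab->b; bbb->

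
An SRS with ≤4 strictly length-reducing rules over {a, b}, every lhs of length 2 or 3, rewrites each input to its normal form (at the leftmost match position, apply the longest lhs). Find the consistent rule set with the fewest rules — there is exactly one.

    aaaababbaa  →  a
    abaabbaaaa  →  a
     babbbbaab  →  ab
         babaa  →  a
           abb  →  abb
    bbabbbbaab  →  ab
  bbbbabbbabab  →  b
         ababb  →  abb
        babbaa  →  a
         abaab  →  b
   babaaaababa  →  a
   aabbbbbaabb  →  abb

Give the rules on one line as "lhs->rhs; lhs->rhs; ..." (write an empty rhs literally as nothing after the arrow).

  | aaaababbaa => aababbaa => babbaa => bbaa => baa => a
  | abaabbaaaa => aabbaaaa => bbaaaa => baaaa => aaa => a
  | babbbbaab => bbbbaab => bbbaab => bbaab => baab => ab
  | babaa => baa => a

aa->; ba->; bba->ba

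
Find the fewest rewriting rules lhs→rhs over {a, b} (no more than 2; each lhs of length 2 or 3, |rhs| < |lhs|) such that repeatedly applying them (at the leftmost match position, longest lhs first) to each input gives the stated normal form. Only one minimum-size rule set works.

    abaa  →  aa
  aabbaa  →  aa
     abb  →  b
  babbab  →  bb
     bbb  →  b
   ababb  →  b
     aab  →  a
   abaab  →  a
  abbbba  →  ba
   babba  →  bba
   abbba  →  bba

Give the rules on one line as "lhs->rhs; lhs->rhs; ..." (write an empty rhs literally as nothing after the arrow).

  | abaa => aa
  | aabbaa => abaa => aa
  | abb => b
  | babbab => bbab => bb

ab->; bbb->b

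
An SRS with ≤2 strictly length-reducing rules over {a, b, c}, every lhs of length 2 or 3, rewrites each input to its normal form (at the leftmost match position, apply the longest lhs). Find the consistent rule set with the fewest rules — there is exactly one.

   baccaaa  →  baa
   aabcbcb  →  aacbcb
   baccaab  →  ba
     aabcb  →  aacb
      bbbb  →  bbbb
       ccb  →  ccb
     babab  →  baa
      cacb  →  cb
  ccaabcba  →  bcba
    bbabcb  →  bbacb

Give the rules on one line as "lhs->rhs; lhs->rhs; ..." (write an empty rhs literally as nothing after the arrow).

ab->a; ca->

  | baccaaa => bacaa => baa
  | aabcbcb => aacbcb
  | baccaab => bacab => bab => ba
  | aabcb => aacb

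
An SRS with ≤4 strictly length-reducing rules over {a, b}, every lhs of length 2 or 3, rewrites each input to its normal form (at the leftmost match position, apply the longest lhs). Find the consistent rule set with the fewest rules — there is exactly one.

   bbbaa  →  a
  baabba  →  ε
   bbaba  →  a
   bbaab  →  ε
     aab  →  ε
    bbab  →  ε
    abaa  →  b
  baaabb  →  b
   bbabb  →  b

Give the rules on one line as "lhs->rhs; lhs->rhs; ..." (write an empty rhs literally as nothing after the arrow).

  | bbbaa => baa => a
  | baabba => abba => ba => ε
  | bbaba => aba => a
  | bbaab => aab => bb => ε

aa->b; ab->; ba->; bb->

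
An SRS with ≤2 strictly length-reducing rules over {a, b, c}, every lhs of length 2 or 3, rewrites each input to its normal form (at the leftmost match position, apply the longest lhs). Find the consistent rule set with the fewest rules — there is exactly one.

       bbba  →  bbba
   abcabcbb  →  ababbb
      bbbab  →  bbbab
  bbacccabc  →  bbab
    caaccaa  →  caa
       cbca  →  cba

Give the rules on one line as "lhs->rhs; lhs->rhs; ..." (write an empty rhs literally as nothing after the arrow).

ac->; bc->b

  | bbba
  | abcabcbb => ababcbb => ababbb
  | bbbab
  | bbacccabc => bbccabc => bbcabc => bbabc => bbab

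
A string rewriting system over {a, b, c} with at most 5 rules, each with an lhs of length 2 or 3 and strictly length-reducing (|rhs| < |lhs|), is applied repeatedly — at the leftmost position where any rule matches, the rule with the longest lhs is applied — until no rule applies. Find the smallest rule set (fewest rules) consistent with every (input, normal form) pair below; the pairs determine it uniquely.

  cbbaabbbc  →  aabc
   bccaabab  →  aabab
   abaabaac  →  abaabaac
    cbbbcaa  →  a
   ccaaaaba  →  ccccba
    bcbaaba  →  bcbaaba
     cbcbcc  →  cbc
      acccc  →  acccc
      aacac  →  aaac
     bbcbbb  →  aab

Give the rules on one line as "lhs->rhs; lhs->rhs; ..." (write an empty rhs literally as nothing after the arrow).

bb->a; bcc->; ca->a; caa->cc

  | cbbaabbbc => caaabbbc => ccabbbc => cabbbc => abbbc => aabc
  | bccaabab => aabab
  | abaabaac
  | cbbbcaa => cabcaa => abcaa => abcc => a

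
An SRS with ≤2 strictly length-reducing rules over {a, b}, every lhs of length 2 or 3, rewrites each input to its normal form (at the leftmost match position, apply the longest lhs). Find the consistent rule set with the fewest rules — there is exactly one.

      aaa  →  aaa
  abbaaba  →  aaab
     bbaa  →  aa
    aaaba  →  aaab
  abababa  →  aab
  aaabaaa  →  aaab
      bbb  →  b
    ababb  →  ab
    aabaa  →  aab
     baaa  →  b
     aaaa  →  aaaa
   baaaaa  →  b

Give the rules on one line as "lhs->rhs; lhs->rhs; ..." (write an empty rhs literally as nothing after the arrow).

ba->b; bb->

  | aaa
  | abbaaba => aaaba => aaab
  | bbaa => aa
  | aaaba => aaab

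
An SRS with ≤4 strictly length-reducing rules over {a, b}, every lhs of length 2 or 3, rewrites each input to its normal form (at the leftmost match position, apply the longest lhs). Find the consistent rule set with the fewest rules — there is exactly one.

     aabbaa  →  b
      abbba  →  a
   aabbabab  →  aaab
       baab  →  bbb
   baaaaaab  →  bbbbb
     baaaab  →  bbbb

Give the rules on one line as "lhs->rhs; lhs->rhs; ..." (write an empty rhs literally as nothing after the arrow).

  | aabbaa => abaa => abb => b
  | abbba => bba => ba => a
  | aabbabab => ababab => aabab => aaab
  | baab => bbb

abb->b; ba->a; baa->bb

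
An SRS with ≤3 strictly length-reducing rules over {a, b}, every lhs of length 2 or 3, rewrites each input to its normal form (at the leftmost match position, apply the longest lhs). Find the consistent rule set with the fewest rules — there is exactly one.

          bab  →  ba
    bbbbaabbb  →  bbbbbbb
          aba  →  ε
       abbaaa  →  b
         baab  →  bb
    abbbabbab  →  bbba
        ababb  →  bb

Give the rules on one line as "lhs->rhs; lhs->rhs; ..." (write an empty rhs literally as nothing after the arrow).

  | bab => ba
  | bbbbaabbb => bbbbbbb
  | aba => aa => ε
  | abbaaa => baaaa => baa => b

aa->; ab->a; abb->ba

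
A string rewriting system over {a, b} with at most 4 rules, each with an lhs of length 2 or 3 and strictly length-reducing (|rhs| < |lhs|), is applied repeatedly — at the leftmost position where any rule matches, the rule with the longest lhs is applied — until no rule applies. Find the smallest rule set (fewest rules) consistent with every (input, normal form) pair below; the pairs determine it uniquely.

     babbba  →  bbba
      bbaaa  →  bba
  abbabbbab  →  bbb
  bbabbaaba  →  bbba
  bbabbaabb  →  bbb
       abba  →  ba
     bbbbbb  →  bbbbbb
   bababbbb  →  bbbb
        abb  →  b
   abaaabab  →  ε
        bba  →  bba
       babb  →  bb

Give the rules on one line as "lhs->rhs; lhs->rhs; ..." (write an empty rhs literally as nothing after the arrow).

aa->; aab->aa; ab->

  | babbba => bbba
  | bbaaa => bba
  | abbabbbab => babbbab => bbbab => bbb
  | bbabbaaba => bbbaaba => bbbaaa => bbba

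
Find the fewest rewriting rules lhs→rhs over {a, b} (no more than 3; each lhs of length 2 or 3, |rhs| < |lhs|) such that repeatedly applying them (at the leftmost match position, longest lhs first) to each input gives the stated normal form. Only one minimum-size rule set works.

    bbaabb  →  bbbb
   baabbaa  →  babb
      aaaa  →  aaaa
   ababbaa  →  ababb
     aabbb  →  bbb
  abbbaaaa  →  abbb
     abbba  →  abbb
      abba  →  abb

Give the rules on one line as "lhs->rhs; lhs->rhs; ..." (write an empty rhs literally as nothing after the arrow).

  | bbaabb => bbabb => bbbb
  | baabbaa => babbaa => babba => babb
  | aaaa
  | ababbaa => ababba => ababb

aab->b; baa->ba; bba->bb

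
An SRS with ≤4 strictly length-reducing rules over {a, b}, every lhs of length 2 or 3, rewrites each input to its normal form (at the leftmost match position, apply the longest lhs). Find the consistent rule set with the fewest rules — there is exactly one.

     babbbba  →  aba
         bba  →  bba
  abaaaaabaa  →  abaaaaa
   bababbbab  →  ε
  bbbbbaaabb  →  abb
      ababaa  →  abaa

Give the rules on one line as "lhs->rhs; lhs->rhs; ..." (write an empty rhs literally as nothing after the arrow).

aab->; bab->b; bbb->a

  | babbbba => bbbba => aba
  | bba
  | abaaaaabaa => abaaaaa
  | bababbbab => babbbab => bbbab => aab => ε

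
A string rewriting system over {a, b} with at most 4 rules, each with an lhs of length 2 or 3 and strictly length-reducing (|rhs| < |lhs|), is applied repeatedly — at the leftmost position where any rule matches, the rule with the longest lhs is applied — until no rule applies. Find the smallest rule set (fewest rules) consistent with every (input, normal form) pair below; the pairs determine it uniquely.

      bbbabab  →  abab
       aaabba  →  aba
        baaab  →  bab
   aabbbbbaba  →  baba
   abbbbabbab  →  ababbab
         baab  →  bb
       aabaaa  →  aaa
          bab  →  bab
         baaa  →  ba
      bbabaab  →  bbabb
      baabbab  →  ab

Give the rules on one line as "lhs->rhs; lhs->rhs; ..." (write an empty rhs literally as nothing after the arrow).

aab->; baa->b; bbb->

  | bbbabab => abab
  | aaabba => aba
  | baaab => bab
  | aabbbbbaba => bbbbaba => baba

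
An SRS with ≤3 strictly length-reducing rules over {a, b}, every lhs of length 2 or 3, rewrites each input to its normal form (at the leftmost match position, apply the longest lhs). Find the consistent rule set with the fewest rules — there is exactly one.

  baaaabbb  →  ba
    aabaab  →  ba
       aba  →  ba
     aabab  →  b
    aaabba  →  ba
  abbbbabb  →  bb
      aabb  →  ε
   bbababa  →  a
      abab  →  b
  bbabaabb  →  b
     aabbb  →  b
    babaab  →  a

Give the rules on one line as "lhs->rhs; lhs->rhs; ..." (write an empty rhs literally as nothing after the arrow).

  | baaaabbb => baaabb => baab => ba
  | aabaab => abaab => baab => ba
  | aba => ba
  | aabab => abab => bab => b

ab->; aba->ba; bba->a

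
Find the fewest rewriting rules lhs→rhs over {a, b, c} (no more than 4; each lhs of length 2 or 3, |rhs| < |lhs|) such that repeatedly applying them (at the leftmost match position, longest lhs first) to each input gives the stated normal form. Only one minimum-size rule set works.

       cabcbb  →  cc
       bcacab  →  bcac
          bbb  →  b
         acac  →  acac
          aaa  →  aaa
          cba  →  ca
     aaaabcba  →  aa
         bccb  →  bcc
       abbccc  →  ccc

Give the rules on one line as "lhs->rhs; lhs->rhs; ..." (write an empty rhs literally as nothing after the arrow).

ab->b; bb->; bcb->a; cb->c

  | cabcbb => cbcbb => ccbb => ccb => cc
  | bcacab => bcacb => bcac
  | bbb => b
  | acac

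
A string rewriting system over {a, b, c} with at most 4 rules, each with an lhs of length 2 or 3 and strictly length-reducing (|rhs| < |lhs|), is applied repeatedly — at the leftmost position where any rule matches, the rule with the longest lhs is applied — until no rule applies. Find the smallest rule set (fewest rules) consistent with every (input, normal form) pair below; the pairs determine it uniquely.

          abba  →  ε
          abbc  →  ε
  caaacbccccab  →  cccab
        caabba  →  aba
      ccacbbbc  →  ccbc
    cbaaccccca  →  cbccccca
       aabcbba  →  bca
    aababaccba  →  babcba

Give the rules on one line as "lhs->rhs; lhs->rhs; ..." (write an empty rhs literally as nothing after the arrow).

aa->; ac->; bb->; caa->ab

  | abba => aa => ε
  | abbc => ac => ε
  | caaacbccccab => abacbccccab => abbccccab => accccab => cccab
  | caabba => abbba => aba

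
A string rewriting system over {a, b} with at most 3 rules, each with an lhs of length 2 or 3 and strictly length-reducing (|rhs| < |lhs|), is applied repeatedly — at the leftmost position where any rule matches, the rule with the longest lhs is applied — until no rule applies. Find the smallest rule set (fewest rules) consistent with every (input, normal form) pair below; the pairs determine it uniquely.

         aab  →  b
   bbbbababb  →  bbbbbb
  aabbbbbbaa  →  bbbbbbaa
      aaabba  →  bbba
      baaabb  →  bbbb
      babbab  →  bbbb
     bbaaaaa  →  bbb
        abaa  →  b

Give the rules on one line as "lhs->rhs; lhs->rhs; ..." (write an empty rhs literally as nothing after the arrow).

aaa->ab; ab->b; aba->aa

  | aab => ab => b
  | bbbbababb => bbbbaabb => bbbbabb => bbbbbb
  | aabbbbbbaa => abbbbbbaa => bbbbbbaa
  | aaabba => abbba => bbba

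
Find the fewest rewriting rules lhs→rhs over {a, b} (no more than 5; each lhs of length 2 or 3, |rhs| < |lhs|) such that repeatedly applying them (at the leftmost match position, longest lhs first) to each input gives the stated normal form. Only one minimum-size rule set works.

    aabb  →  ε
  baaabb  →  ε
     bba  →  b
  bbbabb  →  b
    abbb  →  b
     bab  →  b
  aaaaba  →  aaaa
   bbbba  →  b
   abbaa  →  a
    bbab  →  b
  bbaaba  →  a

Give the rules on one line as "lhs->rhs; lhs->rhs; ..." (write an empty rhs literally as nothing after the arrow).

ab->; ba->b; baa->a; bb->b

  | aabb => ab => ε
  | baaabb => aabb => ab => ε
  | bba => ba => b
  | bbbabb => bbabb => babb => bbb => bb => b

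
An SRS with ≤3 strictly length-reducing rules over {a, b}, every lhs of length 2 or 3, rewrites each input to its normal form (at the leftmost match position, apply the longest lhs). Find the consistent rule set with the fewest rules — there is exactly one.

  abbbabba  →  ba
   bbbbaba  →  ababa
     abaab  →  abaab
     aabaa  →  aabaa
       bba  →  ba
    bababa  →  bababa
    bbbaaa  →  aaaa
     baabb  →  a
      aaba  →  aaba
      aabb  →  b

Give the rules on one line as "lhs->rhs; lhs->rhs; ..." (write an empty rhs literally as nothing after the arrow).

abb->bb; bb->b; bbb->a

  | abbbabba => bbbabba => aabba => abba => bba => ba
  | bbbbaba => ababa
  | abaab
  | aabaa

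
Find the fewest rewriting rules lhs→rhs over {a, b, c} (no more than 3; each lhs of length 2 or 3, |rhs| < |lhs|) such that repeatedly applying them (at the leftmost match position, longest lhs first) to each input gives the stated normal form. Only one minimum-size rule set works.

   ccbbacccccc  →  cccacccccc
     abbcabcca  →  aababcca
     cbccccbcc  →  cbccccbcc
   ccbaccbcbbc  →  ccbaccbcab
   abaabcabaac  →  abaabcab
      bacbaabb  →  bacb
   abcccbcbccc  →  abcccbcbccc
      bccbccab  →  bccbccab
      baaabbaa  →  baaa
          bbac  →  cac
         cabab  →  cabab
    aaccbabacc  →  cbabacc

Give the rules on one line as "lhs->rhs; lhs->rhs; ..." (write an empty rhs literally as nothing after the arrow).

  | ccbbacccccc => cccacccccc
  | abbcabcca => aababcca
  | cbccccbcc
  | ccbaccbcbbc => ccbaccbcab

aac->; bb->c; bbc->ab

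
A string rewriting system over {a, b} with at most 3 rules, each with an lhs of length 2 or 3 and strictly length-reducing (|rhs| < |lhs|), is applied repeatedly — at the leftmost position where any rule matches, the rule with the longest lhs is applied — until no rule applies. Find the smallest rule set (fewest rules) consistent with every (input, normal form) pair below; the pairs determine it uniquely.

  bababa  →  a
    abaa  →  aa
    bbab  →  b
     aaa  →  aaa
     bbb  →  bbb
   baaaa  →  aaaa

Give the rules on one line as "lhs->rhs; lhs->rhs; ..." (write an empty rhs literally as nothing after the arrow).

ab->b; ba->a

  | bababa => ababa => baba => aba => ba => a
  | abaa => baa => aa
  | bbab => bab => ab => b
  | aaa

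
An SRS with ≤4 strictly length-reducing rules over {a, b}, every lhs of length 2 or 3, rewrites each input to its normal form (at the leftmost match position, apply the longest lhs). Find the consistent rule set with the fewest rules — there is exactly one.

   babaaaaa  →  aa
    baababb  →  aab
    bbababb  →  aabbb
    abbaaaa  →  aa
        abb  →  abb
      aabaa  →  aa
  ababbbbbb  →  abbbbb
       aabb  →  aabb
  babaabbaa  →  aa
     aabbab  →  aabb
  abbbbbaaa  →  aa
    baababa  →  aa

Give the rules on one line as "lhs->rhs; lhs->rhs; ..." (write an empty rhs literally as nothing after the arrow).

  | babaaaaa => aaaaa => aaaa => aaa => aa
  | baababb => aababb => aab
  | bbababb => abbabb => aabbb
  | abbaaaa => aabaaa => aaaaa => aaaa => aaa => aa

aaa->aa; ba->a; bab->; bba->ab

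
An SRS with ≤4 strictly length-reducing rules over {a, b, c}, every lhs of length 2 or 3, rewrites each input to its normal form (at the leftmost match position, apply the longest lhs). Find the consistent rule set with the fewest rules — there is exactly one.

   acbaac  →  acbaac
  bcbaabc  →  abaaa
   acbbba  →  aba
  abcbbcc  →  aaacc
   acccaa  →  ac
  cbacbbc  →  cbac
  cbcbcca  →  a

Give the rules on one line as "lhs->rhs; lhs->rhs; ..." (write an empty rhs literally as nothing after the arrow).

bb->a; bc->a; ca->

  | acbaac
  | bcbaabc => abaabc => abaaa
  | acbbba => acaba => aba
  | abcbbcc => aabbcc => aaacc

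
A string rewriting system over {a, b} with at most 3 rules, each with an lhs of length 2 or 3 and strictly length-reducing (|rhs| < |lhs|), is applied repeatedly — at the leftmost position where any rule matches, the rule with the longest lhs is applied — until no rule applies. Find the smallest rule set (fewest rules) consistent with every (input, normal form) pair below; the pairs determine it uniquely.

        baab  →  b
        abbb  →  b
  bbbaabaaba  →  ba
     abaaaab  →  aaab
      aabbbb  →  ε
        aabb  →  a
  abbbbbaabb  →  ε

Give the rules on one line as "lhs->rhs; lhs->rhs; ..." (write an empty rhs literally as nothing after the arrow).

abb->; baa->; bb->

  | baab => b
  | abbb => b
  | bbbaabaaba => baabaaba => baaba => ba
  | abaaaab => aaab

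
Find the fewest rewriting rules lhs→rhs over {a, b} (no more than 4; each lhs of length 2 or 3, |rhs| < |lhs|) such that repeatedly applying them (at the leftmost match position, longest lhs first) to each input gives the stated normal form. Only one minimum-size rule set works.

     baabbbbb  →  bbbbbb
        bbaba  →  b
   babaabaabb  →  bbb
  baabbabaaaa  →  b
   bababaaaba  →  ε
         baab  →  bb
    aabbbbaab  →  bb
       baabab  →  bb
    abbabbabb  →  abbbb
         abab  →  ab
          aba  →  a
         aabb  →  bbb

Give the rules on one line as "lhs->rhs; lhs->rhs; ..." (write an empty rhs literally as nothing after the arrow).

  | baabbbbb => aabbbbb => bbbbbb
  | bbaba => bba => b
  | babaabaabb => baabaabb => aabaabb => bbaabb => baabb => aabb => bbb
  | baabbabaaaa => aabbabaaaa => bbbabaaaa => bbbaaaa => bbaaaa => baaaa => aaaa => baa => aa => b

aa->b; ba->; baa->aa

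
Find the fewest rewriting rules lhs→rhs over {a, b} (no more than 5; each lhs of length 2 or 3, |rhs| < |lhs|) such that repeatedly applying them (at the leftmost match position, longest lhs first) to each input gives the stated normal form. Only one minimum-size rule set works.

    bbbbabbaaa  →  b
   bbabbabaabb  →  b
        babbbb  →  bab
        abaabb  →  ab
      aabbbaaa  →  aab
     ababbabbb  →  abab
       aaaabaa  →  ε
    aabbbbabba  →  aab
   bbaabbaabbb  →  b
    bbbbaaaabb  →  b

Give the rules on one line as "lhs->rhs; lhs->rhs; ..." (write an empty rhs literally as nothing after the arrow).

  | bbbbabbaaa => bbbabbaaa => bbabbaaa => bbbbaaa => bbbaaa => bbaaa => bbaa => bba => bb => b
  | bbabbabaabb => bbbbabaabb => bbbabaabb => bbabaabb => bbbaabb => bbaabb => bbabb => bbbb => bbb => bb => b
  | babbbb => babbb => babb => bab
  | abaabb => abb => ab

aaa->ba; baa->; bb->b; bba->bb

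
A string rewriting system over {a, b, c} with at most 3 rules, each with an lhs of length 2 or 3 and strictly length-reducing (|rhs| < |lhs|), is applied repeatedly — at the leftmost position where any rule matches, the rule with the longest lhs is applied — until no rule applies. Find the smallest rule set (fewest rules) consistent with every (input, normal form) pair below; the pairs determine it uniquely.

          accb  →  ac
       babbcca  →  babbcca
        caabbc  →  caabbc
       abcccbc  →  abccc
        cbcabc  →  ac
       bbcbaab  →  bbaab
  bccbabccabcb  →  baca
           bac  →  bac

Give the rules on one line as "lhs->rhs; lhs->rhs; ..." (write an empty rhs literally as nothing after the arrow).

cab->a; cb->

  | accb => ac
  | babbcca
  | caabbc
  | abcccbc => abccc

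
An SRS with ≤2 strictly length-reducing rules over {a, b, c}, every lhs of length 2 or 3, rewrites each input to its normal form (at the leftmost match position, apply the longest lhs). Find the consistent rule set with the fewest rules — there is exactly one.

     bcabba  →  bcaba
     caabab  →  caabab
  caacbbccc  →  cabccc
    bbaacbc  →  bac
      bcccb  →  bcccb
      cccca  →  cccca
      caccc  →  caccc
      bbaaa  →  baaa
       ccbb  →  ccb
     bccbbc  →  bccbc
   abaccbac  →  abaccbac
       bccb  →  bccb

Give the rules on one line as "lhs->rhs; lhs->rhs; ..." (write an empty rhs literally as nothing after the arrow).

acb->; bb->b

  | bcabba => bcaba
  | caabab
  | caacbbccc => cabccc
  | bbaacbc => baacbc => bac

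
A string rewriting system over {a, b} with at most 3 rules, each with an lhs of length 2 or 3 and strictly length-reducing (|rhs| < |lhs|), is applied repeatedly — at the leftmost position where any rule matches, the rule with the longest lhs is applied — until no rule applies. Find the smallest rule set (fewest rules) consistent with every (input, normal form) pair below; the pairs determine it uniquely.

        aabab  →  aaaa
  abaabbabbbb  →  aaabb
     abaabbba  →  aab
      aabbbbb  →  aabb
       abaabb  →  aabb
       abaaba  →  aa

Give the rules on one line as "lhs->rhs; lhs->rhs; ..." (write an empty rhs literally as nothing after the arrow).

ba->; bab->aa; bbb->bb

  | aabab => aaaa
  | abaabbabbbb => aabbabbbb => aabaabbb => aaabbb => aaabb
  | abaabbba => aabbba => aabba => aab
  | aabbbbb => aabbbb => aabbb => aabb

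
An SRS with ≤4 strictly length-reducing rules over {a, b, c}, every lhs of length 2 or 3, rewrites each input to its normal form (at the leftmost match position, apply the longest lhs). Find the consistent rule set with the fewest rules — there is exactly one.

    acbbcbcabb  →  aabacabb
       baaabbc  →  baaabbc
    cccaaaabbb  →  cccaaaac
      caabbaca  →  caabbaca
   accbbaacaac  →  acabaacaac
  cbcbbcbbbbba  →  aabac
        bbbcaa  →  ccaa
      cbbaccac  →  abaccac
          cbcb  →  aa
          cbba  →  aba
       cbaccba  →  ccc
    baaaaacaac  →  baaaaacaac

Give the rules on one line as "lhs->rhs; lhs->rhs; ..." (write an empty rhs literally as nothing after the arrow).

bbb->c; cb->a; cba->c

  | acbbcbcabb => aabcbcabb => aabacabb
  | baaabbc
  | cccaaaabbb => cccaaaac
  | caabbaca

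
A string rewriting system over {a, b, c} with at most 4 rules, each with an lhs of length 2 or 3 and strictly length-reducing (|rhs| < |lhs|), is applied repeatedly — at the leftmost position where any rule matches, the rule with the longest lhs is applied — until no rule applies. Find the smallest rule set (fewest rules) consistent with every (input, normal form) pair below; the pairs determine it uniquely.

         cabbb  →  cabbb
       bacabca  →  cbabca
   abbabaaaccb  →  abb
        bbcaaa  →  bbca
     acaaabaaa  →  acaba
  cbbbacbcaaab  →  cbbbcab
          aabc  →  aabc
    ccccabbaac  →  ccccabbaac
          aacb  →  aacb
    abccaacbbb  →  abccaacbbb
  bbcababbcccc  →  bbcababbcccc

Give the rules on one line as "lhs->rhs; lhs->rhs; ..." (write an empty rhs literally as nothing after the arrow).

  | cabbb
  | bacabca => cbabca
  | abbabaaaccb => abbabaccb => abbacbcb => abcbbcb => abbcb => abb
  | bbcaaa => bbca

aaa->a; bac->cb; bcb->b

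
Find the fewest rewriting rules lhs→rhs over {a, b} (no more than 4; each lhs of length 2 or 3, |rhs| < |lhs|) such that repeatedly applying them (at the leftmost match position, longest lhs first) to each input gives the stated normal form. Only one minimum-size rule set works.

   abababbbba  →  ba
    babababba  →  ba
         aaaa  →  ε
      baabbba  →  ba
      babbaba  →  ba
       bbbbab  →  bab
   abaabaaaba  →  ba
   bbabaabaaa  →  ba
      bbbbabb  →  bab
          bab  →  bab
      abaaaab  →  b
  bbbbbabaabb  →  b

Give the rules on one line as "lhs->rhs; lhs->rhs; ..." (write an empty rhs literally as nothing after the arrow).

aa->; aba->ba; bb->b

  | abababbbba => bababbbba => bbabbbba => babbbba => babbba => babba => baba => bba => ba
  | babababba => bbababba => bababba => bbabba => babba => baba => bba => ba
  | aaaa => aa => ε
  | baabbba => bbbba => bbba => bba => ba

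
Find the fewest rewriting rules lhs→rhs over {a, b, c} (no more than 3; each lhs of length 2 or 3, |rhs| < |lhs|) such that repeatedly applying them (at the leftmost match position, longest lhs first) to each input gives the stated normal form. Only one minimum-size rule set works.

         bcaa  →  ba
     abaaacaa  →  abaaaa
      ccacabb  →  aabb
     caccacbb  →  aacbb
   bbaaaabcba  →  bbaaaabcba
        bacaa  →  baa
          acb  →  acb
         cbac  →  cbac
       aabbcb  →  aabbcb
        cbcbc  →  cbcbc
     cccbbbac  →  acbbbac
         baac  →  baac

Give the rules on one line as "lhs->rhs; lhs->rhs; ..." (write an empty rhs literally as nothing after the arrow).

ca->; cc->a

  | bcaa => ba
  | abaaacaa => abaaaa
  | ccacabb => aacabb => aabb
  | caccacbb => ccacbb => aacbb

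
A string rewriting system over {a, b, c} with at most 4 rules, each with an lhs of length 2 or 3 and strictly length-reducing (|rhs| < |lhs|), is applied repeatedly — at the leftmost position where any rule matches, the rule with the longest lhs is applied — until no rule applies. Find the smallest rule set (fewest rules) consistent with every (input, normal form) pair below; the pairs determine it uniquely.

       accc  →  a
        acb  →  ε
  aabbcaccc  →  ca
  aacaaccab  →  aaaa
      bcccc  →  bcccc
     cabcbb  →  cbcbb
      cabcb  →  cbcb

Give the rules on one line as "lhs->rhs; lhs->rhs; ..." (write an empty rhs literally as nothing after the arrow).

  | accc => acc => ac => a
  | acb => ab => ε
  | aabbcaccc => abcaccc => caccc => cacc => cac => ca
  | aacaaccab => aaaaccab => aaaacab => aaaaab => aaaa

ab->; ac->a; cab->cb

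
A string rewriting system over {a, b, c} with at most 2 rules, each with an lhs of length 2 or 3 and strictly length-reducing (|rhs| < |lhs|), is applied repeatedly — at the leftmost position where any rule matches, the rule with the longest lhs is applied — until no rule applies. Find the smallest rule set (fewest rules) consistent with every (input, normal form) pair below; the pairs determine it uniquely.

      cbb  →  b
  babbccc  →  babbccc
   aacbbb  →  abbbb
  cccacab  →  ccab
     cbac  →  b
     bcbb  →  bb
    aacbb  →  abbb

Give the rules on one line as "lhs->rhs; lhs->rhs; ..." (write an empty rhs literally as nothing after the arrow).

ac->b; cb->

  | cbb => b
  | babbccc
  | aacbbb => abbbb
  | cccacab => cccbab => ccab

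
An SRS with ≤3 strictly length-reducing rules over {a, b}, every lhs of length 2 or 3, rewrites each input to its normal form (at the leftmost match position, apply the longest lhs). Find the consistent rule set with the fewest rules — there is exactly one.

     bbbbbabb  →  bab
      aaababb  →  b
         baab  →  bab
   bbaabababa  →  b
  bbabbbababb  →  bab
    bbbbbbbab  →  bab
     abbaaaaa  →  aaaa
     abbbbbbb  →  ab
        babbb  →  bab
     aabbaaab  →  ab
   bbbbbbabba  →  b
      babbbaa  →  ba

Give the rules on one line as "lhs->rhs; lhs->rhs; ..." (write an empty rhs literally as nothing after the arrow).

  | bbbbbabb => bbbbabb => bbbabb => bbabb => babb => bab
  | aaababb => aababb => ababb => bb => b
  | baab => bab
  | bbaabababa => baabababa => babababa => bbaba => baba => b

aab->ab; aba->; bb->b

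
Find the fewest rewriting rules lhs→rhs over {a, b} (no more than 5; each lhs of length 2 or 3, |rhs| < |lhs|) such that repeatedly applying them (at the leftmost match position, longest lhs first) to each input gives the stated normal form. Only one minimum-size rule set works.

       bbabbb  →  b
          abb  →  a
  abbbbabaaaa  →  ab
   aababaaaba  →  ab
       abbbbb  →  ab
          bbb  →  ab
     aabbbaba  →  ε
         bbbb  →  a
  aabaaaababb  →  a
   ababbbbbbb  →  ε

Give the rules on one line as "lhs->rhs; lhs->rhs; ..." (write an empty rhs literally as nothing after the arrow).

aa->; ba->b; bb->; bbb->ab

  | bbabbb => abbb => aab => b
  | abb => a
  | abbbbabaaaa => aabbabaaaa => bbabaaaa => abaaaa => abaaa => abaa => aba => ab
  | aababaaaba => babaaaba => bbaaaba => aaaba => aba => ab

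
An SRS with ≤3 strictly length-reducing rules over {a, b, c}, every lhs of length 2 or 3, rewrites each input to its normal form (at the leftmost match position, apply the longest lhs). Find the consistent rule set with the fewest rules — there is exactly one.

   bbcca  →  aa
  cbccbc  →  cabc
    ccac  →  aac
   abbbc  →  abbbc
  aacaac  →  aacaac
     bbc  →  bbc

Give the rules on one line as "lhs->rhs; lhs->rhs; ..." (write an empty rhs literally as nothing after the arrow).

  | bbcca => bbaa => baa => aa
  | cbccbc => cbabc => cabc
  | ccac => aac
  | abbbc

ba->a; cc->a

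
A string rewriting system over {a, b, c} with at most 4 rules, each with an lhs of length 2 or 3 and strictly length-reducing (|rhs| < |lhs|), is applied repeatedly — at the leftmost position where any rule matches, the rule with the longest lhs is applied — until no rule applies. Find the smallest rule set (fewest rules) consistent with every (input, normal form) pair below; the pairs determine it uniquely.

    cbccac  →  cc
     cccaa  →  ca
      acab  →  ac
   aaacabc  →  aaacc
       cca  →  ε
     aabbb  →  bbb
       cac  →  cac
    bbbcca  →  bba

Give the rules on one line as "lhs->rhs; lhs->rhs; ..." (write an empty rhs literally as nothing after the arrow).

  | cbccac => cccac => cc
  | cccaa => ca
  | acab => acb => ac
  | aaacabc => aaacbc => aaacc

ab->b; bcc->; cb->c; cca->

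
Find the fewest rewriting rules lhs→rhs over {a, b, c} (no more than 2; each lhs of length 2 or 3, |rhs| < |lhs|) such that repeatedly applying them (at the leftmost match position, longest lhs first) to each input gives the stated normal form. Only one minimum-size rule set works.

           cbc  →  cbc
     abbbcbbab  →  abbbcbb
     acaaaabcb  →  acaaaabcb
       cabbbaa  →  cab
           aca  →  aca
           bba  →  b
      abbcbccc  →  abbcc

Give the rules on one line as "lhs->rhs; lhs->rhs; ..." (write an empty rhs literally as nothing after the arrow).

ba->; ccc->ac

  | cbc
  | abbbcbbab => abbbcbb
  | acaaaabcb
  | cabbbaa => cabba => cab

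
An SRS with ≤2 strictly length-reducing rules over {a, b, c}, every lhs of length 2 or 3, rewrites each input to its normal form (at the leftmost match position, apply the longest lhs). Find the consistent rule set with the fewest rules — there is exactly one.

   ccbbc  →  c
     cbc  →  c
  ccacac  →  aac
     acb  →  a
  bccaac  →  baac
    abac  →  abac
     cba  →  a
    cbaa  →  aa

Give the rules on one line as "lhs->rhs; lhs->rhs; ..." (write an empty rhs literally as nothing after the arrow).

ca->a; cb->

  | ccbbc => cbc => c
  | cbc => c
  | ccacac => cacac => acac => aac
  | acb => a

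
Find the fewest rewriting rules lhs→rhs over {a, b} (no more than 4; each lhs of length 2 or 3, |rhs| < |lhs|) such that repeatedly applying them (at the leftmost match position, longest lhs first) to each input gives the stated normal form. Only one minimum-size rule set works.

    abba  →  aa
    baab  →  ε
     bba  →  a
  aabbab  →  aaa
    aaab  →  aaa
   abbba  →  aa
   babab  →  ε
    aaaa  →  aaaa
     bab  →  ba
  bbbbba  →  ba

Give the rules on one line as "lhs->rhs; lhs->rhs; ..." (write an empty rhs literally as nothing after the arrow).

  | abba => aba => aa
  | baab => bb => ε
  | bba => a
  | aabbab => aabab => aaab => aaa

ab->a; baa->b; bb->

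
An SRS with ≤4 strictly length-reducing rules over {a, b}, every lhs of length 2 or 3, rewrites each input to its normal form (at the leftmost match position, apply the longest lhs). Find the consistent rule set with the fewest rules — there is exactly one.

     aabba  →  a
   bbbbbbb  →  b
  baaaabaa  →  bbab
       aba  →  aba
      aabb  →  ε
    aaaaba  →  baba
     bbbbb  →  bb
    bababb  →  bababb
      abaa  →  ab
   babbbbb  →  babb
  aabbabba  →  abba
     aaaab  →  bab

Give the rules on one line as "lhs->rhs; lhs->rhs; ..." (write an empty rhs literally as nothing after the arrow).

aa->; aaa->b; aab->bb; bbb->

  | aabba => bbba => a
  | bbbbbbb => bbbb => b
  | baaaabaa => bbabaa => bbab
  | aba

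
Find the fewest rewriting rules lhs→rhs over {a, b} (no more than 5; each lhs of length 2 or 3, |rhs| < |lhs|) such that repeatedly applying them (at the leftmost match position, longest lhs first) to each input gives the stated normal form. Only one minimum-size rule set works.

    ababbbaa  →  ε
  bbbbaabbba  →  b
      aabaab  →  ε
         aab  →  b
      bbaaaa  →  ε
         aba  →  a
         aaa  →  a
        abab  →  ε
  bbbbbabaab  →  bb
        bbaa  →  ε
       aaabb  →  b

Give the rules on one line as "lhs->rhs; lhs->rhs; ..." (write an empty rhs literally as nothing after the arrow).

aa->; ab->; ba->; bab->ba

  | ababbbaa => abbbaa => bbaa => ba => ε
  | bbbbaabbba => bbbabbba => bbbabba => bbbaba => bbbaa => bba => b
  | aabaab => baab => ab => ε
  | aab => b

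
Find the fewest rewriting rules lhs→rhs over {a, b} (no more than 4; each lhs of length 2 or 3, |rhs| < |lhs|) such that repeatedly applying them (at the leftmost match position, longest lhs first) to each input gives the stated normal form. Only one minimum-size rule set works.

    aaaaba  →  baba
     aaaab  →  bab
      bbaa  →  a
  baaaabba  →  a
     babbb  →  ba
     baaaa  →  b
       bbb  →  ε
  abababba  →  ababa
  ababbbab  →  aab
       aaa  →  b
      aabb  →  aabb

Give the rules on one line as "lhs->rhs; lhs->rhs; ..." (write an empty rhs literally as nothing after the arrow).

aaa->b; baa->a; bba->; bbb->

  | aaaaba => baba
  | aaaab => bab
  | bbaa => a
  | baaaabba => aaabba => bbba => a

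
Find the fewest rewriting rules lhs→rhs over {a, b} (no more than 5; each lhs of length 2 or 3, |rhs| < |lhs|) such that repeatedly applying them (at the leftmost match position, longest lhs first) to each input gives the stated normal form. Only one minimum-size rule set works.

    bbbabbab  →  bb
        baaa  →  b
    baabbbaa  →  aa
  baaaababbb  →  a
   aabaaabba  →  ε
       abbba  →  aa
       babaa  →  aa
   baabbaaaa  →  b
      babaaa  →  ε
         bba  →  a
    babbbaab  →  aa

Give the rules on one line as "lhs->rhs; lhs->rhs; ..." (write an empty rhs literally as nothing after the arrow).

aaa->; ab->a; ba->b; bba->a

  | bbbabbab => babbab => bbbab => bab => bb
  | baaa => baa => ba => b
  | baabbbaa => babbbaa => bbbbaa => bbaa => aa
  | baaaababbb => baaababbb => baababbb => bababbb => bbabbb => abbb => abb => ab => a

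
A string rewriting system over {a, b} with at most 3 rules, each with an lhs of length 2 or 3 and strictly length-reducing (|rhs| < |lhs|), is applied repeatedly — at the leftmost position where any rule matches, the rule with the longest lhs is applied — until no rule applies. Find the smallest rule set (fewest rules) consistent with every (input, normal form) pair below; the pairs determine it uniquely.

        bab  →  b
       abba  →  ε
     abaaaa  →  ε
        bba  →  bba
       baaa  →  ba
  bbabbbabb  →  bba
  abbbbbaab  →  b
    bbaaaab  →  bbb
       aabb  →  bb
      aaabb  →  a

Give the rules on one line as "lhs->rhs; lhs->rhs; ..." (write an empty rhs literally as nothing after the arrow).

  | bab => b
  | abba => aa => ε
  | abaaaa => aaaa => aa => ε
  | bba

aa->; ab->; abb->a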